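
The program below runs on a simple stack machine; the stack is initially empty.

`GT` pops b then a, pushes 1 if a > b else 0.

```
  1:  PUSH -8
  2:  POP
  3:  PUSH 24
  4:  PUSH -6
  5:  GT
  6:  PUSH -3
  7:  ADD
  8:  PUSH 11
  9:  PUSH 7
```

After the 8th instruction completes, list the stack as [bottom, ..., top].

[-2, 11]

PUSH -8 → [-8]
POP     → []
PUSH 24 → [24]
PUSH -6 → [24, -6]
GT      → [1]
PUSH -3 → [1, -3]
ADD     → [-2]
PUSH 11 → [-2, 11]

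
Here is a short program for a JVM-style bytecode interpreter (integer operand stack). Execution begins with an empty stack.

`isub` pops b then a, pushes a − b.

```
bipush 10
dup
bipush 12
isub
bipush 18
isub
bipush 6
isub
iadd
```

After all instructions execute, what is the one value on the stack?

bipush 10  [10]
dup        [10, 10]
bipush 12  [10, 10, 12]
isub       [10, -2]
bipush 18  [10, -2, 18]
isub       [10, -20]
bipush 6   [10, -20, 6]
isub       [10, -26]
iadd       [-16]

-16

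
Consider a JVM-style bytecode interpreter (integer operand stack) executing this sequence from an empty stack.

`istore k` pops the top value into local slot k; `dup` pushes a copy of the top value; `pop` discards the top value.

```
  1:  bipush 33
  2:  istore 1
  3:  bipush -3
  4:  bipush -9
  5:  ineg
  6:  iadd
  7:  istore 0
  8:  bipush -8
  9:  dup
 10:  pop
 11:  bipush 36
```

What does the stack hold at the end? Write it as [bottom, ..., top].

bipush 33 : 33
istore 1  : (empty)
bipush -3 : -3
bipush -9 : -3 -9
ineg      : -3 9
iadd      : 6
istore 0  : (empty)
bipush -8 : -8
dup       : -8 -8
pop       : -8
bipush 36 : -8 36

[-8, 36]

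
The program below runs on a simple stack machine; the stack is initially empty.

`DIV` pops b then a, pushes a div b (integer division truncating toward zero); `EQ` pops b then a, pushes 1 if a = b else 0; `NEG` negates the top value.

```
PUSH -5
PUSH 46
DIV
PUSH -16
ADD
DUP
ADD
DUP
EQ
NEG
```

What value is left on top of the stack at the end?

PUSH -5  : -5
PUSH 46  : -5 46
DIV      : 0
PUSH -16 : 0 -16
ADD      : -16
DUP      : -16 -16
ADD      : -32
DUP      : -32 -32
EQ       : 1
NEG      : -1

-1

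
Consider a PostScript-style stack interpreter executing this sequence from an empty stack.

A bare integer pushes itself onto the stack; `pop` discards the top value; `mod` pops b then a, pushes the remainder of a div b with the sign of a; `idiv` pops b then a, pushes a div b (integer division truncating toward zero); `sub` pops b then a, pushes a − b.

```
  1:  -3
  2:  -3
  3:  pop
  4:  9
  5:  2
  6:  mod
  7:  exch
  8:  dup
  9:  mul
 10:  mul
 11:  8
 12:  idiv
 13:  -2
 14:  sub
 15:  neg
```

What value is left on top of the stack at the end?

-3

-3   → [-3]
-3   → [-3, -3]
pop  → [-3]
9    → [-3, 9]
2    → [-3, 9, 2]
mod  → [-3, 1]
exch → [1, -3]
dup  → [1, -3, -3]
mul  → [1, 9]
mul  → [9]
8    → [9, 8]
idiv → [1]
-2   → [1, -2]
sub  → [3]
neg  → [-3]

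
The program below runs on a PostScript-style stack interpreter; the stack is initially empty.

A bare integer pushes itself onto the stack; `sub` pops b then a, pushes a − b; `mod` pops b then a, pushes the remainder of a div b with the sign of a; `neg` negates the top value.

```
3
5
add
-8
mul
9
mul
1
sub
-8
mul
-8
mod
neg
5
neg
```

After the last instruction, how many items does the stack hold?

3   -> [3]
5   -> [3, 5]
add -> [8]
-8  -> [8, -8]
mul -> [-64]
9   -> [-64, 9]
mul -> [-576]
1   -> [-576, 1]
sub -> [-577]
-8  -> [-577, -8]
mul -> [4616]
-8  -> [4616, -8]
mod -> [0]
neg -> [0]
5   -> [0, 5]
neg -> [0, -5]

2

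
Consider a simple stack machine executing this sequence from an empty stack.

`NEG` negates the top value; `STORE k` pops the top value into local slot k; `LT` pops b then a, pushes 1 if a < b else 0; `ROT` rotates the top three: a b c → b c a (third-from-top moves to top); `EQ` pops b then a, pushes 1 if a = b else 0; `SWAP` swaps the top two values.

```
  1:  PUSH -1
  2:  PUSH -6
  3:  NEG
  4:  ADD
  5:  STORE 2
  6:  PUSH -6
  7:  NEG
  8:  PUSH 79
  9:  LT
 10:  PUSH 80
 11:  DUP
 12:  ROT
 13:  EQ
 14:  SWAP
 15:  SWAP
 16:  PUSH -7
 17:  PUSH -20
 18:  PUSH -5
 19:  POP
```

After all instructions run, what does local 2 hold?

5

PUSH -1  → -1
PUSH -6  → -1 -6
NEG      → -1 6
ADD      → 5
STORE 2  → (empty)
PUSH -6  → -6
NEG      → 6
PUSH 79  → 6 79
LT       → 1
PUSH 80  → 1 80
DUP      → 1 80 80
ROT      → 80 80 1
EQ       → 80 0
SWAP     → 0 80
SWAP     → 80 0
PUSH -7  → 80 0 -7
PUSH -20 → 80 0 -7 -20
PUSH -5  → 80 0 -7 -20 -5
POP      → 80 0 -7 -20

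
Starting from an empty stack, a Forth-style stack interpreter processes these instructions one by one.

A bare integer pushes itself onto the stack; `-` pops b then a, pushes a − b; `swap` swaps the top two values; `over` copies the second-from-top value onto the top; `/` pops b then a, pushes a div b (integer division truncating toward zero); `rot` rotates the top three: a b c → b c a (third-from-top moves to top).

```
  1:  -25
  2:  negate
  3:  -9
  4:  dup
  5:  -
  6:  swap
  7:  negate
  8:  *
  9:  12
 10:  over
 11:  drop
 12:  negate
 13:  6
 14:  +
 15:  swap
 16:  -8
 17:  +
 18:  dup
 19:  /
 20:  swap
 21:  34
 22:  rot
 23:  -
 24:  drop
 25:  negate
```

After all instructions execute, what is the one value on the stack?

-25     [-25]
negate  [25]
-9      [25, -9]
dup     [25, -9, -9]
-       [25, 0]
swap    [0, 25]
negate  [0, -25]
*       [0]
12      [0, 12]
over    [0, 12, 0]
drop    [0, 12]
negate  [0, -12]
6       [0, -12, 6]
+       [0, -6]
swap    [-6, 0]
-8      [-6, 0, -8]
+       [-6, -8]
dup     [-6, -8, -8]
/       [-6, 1]
swap    [1, -6]
34      [1, -6, 34]
rot     [-6, 34, 1]
-       [-6, 33]
drop    [-6]
negate  [6]

6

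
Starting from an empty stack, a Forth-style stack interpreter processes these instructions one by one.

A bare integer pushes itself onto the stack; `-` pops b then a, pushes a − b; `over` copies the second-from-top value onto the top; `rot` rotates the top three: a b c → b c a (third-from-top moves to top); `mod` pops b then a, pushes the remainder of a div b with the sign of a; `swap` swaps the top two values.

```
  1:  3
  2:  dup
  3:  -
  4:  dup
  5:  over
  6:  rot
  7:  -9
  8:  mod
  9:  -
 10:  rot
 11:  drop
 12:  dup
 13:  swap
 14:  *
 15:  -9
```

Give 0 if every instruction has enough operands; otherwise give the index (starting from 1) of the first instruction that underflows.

3    → [3]
dup  → [3, 3]
-    → [0]
dup  → [0, 0]
over → [0, 0, 0]
rot  → [0, 0, 0]
-9   → [0, 0, 0, -9]
mod  → [0, 0, 0]
-    → [0, 0]
rot  — needs 3 operands, stack has 2 → underflow

10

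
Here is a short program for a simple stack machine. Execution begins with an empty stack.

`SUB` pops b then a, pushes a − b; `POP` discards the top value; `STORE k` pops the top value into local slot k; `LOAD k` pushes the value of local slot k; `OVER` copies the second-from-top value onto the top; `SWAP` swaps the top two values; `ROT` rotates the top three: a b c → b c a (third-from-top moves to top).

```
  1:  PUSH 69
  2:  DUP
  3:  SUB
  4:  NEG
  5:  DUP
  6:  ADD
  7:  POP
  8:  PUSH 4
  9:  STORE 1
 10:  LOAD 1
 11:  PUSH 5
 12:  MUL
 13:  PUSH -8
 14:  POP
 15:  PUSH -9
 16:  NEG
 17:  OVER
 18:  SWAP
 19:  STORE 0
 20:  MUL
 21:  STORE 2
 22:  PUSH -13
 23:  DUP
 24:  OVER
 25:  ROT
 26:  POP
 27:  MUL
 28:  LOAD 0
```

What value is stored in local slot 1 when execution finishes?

PUSH 69   [69]
DUP       [69, 69]
SUB       [0]
NEG       [0]
DUP       [0, 0]
ADD       [0]
POP       []
PUSH 4    [4]
STORE 1   []
LOAD 1    [4]
PUSH 5    [4, 5]
MUL       [20]
PUSH -8   [20, -8]
POP       [20]
PUSH -9   [20, -9]
NEG       [20, 9]
OVER      [20, 9, 20]
SWAP      [20, 20, 9]
STORE 0   [20, 20]
MUL       [400]
STORE 2   []
PUSH -13  [-13]
DUP       [-13, -13]
OVER      [-13, -13, -13]
ROT       [-13, -13, -13]
POP       [-13, -13]
MUL       [169]
LOAD 0    [169, 9]

4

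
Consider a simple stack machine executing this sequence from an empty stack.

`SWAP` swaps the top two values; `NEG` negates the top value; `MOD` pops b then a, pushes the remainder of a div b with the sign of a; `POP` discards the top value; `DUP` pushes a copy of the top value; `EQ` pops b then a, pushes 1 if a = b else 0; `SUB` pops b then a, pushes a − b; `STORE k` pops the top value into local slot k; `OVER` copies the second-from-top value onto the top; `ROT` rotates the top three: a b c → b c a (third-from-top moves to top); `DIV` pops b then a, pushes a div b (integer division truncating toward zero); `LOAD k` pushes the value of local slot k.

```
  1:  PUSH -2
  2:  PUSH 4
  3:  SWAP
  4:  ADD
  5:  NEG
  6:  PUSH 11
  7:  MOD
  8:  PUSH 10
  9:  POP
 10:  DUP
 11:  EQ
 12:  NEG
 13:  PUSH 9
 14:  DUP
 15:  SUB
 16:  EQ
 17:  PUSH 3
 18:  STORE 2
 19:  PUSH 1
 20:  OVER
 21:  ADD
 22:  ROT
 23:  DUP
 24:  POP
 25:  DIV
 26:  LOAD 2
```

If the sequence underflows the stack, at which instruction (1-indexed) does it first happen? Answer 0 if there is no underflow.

PUSH -2 : -2
PUSH 4  : -2 4
SWAP    : 4 -2
ADD     : 2
NEG     : -2
PUSH 11 : -2 11
MOD     : -2
PUSH 10 : -2 10
POP     : -2
DUP     : -2 -2
EQ      : 1
NEG     : -1
PUSH 9  : -1 9
DUP     : -1 9 9
SUB     : -1 0
EQ      : 0
PUSH 3  : 0 3
STORE 2 : 0
PUSH 1  : 0 1
OVER    : 0 1 0
ADD     : 0 1
ROT  — needs 3 operands, stack has 2 → underflow

22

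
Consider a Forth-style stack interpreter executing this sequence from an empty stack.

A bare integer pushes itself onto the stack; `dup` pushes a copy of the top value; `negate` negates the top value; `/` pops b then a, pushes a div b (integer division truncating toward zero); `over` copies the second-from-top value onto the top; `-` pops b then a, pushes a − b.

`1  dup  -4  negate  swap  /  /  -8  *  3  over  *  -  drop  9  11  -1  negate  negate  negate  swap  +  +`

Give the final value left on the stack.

21

1       [1]
dup     [1, 1]
-4      [1, 1, -4]
negate  [1, 1, 4]
swap    [1, 4, 1]
/       [1, 4]
/       [0]
-8      [0, -8]
*       [0]
3       [0, 3]
over    [0, 3, 0]
*       [0, 0]
-       [0]
drop    []
9       [9]
11      [9, 11]
-1      [9, 11, -1]
negate  [9, 11, 1]
negate  [9, 11, -1]
negate  [9, 11, 1]
swap    [9, 1, 11]
+       [9, 12]
+       [21]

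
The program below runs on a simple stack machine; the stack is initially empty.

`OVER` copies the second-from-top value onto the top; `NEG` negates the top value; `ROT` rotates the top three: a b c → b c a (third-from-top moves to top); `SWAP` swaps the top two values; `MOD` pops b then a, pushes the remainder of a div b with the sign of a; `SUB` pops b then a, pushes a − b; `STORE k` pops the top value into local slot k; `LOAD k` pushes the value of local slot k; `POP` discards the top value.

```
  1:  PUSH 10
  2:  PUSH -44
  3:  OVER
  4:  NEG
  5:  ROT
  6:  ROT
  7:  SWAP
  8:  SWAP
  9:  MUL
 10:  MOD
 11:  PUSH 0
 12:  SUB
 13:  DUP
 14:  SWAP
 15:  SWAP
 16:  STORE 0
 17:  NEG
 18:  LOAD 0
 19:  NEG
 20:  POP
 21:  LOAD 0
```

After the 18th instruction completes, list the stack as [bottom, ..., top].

[10, -10]

PUSH 10  → [10]
PUSH -44 → [10, -44]
OVER     → [10, -44, 10]
NEG      → [10, -44, -10]
ROT      → [-44, -10, 10]
ROT      → [-10, 10, -44]
SWAP     → [-10, -44, 10]
SWAP     → [-10, 10, -44]
MUL      → [-10, -440]
MOD      → [-10]
PUSH 0   → [-10, 0]
SUB      → [-10]
DUP      → [-10, -10]
SWAP     → [-10, -10]
SWAP     → [-10, -10]
STORE 0  → [-10]
NEG      → [10]
LOAD 0   → [10, -10]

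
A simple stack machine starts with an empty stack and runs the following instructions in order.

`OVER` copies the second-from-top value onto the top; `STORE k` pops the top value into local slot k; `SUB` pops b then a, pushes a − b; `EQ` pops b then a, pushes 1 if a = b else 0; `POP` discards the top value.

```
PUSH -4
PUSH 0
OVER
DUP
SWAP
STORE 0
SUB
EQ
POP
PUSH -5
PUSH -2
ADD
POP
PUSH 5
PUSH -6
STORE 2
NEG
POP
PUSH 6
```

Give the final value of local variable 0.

-4

PUSH -4 -> [-4]
PUSH 0  -> [-4, 0]
OVER    -> [-4, 0, -4]
DUP     -> [-4, 0, -4, -4]
SWAP    -> [-4, 0, -4, -4]
STORE 0 -> [-4, 0, -4]
SUB     -> [-4, 4]
EQ      -> [0]
POP     -> []
PUSH -5 -> [-5]
PUSH -2 -> [-5, -2]
ADD     -> [-7]
POP     -> []
PUSH 5  -> [5]
PUSH -6 -> [5, -6]
STORE 2 -> [5]
NEG     -> [-5]
POP     -> []
PUSH 6  -> [6]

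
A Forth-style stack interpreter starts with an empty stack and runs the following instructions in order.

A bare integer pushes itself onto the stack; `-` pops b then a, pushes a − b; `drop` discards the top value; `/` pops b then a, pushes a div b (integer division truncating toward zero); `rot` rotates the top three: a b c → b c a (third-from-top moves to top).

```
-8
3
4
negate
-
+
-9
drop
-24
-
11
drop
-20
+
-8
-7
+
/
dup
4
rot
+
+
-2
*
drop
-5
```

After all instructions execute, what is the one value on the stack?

-8      [-8]
3       [-8, 3]
4       [-8, 3, 4]
negate  [-8, 3, -4]
-       [-8, 7]
+       [-1]
-9      [-1, -9]
drop    [-1]
-24     [-1, -24]
-       [23]
11      [23, 11]
drop    [23]
-20     [23, -20]
+       [3]
-8      [3, -8]
-7      [3, -8, -7]
+       [3, -15]
/       [0]
dup     [0, 0]
4       [0, 0, 4]
rot     [0, 4, 0]
+       [0, 4]
+       [4]
-2      [4, -2]
*       [-8]
drop    []
-5      [-5]

-5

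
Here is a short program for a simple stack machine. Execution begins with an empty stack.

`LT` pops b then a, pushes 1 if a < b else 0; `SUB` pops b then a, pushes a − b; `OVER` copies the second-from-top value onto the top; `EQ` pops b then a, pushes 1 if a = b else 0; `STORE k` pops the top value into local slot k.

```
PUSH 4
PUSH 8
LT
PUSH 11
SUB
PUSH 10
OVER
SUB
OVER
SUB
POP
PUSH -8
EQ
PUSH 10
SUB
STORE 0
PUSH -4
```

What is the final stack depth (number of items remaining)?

1

PUSH 4  → 4
PUSH 8  → 4 8
LT      → 1
PUSH 11 → 1 11
SUB     → -10
PUSH 10 → -10 10
OVER    → -10 10 -10
SUB     → -10 20
OVER    → -10 20 -10
SUB     → -10 30
POP     → -10
PUSH -8 → -10 -8
EQ      → 0
PUSH 10 → 0 10
SUB     → -10
STORE 0 → (empty)
PUSH -4 → -4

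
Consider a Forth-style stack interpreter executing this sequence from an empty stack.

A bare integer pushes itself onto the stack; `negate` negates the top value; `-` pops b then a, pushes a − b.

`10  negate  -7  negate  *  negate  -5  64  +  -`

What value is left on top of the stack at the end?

10      10
negate  -10
-7      -10 -7
negate  -10 7
*       -70
negate  70
-5      70 -5
64      70 -5 64
+       70 59
-       11

11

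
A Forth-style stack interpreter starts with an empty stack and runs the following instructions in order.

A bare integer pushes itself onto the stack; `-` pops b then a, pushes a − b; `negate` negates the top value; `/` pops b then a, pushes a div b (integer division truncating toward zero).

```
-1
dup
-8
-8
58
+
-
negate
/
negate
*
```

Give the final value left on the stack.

-1      -1
dup     -1 -1
-8      -1 -1 -8
-8      -1 -1 -8 -8
58      -1 -1 -8 -8 58
+       -1 -1 -8 50
-       -1 -1 -58
negate  -1 -1 58
/       -1 0
negate  -1 0
*       0

0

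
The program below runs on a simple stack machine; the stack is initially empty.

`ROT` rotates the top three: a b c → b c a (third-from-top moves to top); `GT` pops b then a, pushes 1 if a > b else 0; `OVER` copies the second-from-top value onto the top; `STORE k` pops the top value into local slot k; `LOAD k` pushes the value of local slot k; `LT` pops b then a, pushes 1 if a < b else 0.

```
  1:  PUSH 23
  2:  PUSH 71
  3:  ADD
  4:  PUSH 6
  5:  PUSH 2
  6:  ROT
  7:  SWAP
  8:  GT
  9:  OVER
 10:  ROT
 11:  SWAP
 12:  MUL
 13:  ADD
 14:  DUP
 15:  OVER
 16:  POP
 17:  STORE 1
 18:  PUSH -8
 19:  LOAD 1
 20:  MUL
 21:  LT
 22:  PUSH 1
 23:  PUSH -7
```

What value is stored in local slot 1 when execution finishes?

PUSH 23  23
PUSH 71  23 71
ADD      94
PUSH 6   94 6
PUSH 2   94 6 2
ROT      6 2 94
SWAP     6 94 2
GT       6 1
OVER     6 1 6
ROT      1 6 6
SWAP     1 6 6
MUL      1 36
ADD      37
DUP      37 37
OVER     37 37 37
POP      37 37
STORE 1  37
PUSH -8  37 -8
LOAD 1   37 -8 37
MUL      37 -296
LT       0
PUSH 1   0 1
PUSH -7  0 1 -7

37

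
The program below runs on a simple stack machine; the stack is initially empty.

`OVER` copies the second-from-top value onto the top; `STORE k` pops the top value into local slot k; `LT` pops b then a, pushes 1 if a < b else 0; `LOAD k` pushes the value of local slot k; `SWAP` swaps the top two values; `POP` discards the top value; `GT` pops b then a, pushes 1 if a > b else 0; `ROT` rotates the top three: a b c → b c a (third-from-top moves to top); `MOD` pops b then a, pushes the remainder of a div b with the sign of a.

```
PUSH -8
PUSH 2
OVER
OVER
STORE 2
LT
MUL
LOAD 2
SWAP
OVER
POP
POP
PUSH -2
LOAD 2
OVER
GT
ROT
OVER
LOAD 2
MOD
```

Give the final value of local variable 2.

PUSH -8  -8
PUSH 2   -8 2
OVER     -8 2 -8
OVER     -8 2 -8 2
STORE 2  -8 2 -8
LT       -8 0
MUL      0
LOAD 2   0 2
SWAP     2 0
OVER     2 0 2
POP      2 0
POP      2
PUSH -2  2 -2
LOAD 2   2 -2 2
OVER     2 -2 2 -2
GT       2 -2 1
ROT      -2 1 2
OVER     -2 1 2 1
LOAD 2   -2 1 2 1 2
MOD      -2 1 2 1

2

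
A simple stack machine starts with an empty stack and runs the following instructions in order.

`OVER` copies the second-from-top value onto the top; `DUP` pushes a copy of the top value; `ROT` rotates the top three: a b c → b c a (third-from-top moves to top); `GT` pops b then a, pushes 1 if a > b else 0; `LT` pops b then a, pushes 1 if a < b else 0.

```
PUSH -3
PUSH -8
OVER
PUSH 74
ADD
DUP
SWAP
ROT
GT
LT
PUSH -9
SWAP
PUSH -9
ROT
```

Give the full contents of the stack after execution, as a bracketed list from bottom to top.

[-3, 0, -9, -9]

PUSH -3 → -3
PUSH -8 → -3 -8
OVER    → -3 -8 -3
PUSH 74 → -3 -8 -3 74
ADD     → -3 -8 71
DUP     → -3 -8 71 71
SWAP    → -3 -8 71 71
ROT     → -3 71 71 -8
GT      → -3 71 1
LT      → -3 0
PUSH -9 → -3 0 -9
SWAP    → -3 -9 0
PUSH -9 → -3 -9 0 -9
ROT     → -3 0 -9 -9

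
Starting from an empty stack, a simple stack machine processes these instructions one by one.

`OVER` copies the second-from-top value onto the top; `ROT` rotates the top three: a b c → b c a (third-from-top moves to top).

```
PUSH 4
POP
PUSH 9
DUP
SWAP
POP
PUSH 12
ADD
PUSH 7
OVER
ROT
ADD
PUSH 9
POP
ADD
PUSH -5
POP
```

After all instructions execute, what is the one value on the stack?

49

PUSH 4  -> [4]
POP     -> []
PUSH 9  -> [9]
DUP     -> [9, 9]
SWAP    -> [9, 9]
POP     -> [9]
PUSH 12 -> [9, 12]
ADD     -> [21]
PUSH 7  -> [21, 7]
OVER    -> [21, 7, 21]
ROT     -> [7, 21, 21]
ADD     -> [7, 42]
PUSH 9  -> [7, 42, 9]
POP     -> [7, 42]
ADD     -> [49]
PUSH -5 -> [49, -5]
POP     -> [49]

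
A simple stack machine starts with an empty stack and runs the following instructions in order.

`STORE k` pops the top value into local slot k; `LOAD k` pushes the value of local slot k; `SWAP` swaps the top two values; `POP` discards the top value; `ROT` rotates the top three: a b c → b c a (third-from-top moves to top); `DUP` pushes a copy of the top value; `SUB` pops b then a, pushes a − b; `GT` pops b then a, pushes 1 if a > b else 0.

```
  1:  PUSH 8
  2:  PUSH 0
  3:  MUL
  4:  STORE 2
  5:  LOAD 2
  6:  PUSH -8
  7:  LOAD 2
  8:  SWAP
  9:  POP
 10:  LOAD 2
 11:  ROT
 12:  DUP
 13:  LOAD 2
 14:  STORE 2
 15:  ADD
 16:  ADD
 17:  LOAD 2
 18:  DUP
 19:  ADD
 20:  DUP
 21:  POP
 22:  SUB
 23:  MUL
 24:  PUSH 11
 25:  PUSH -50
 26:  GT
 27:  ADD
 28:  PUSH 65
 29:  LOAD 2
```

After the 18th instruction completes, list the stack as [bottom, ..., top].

PUSH 8   8
PUSH 0   8 0
MUL      0
STORE 2  (empty)
LOAD 2   0
PUSH -8  0 -8
LOAD 2   0 -8 0
SWAP     0 0 -8
POP      0 0
LOAD 2   0 0 0
ROT      0 0 0
DUP      0 0 0 0
LOAD 2   0 0 0 0 0
STORE 2  0 0 0 0
ADD      0 0 0
ADD      0 0
LOAD 2   0 0 0
DUP      0 0 0 0

[0, 0, 0, 0]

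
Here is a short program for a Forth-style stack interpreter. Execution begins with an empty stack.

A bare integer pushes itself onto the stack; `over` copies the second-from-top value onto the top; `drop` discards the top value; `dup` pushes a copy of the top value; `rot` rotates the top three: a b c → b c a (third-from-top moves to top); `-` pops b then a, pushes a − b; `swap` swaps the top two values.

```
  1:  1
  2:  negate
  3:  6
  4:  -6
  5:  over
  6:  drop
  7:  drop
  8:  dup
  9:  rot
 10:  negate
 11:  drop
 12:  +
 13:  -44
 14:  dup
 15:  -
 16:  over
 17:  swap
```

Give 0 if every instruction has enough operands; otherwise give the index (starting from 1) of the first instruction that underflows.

0

1      → [1]
negate → [-1]
6      → [-1, 6]
-6     → [-1, 6, -6]
over   → [-1, 6, -6, 6]
drop   → [-1, 6, -6]
drop   → [-1, 6]
dup    → [-1, 6, 6]
rot    → [6, 6, -1]
negate → [6, 6, 1]
drop   → [6, 6]
+      → [12]
-44    → [12, -44]
dup    → [12, -44, -44]
-      → [12, 0]
over   → [12, 0, 12]
swap   → [12, 12, 0]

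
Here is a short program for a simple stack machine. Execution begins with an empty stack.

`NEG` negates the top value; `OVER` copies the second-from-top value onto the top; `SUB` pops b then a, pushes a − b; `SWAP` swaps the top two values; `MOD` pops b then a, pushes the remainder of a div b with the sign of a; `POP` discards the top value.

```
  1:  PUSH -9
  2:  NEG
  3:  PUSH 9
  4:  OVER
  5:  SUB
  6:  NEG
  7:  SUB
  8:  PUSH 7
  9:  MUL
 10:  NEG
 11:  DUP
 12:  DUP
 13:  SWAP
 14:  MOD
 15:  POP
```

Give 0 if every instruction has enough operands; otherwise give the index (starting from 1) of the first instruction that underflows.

PUSH -9  -9
NEG      9
PUSH 9   9 9
OVER     9 9 9
SUB      9 0
NEG      9 0
SUB      9
PUSH 7   9 7
MUL      63
NEG      -63
DUP      -63 -63
DUP      -63 -63 -63
SWAP     -63 -63 -63
MOD      -63 0
POP      -63

0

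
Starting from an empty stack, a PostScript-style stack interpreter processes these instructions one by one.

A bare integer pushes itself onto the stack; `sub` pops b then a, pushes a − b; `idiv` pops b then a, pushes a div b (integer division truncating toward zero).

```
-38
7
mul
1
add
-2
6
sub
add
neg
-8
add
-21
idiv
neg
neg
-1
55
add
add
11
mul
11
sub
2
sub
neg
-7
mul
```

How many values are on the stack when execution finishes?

-38  : -38
7    : -38 7
mul  : -266
1    : -266 1
add  : -265
-2   : -265 -2
6    : -265 -2 6
sub  : -265 -8
add  : -273
neg  : 273
-8   : 273 -8
add  : 265
-21  : 265 -21
idiv : -12
neg  : 12
neg  : -12
-1   : -12 -1
55   : -12 -1 55
add  : -12 54
add  : 42
11   : 42 11
mul  : 462
11   : 462 11
sub  : 451
2    : 451 2
sub  : 449
neg  : -449
-7   : -449 -7
mul  : 3143

1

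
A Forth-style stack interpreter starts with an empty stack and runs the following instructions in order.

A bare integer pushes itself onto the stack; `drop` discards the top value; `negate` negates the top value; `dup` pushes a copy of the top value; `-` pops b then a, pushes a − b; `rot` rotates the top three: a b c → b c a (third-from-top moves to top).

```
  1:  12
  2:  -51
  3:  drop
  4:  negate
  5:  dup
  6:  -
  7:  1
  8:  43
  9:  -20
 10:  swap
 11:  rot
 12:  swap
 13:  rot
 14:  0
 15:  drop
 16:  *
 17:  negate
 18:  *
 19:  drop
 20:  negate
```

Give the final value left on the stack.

12      [12]
-51     [12, -51]
drop    [12]
negate  [-12]
dup     [-12, -12]
-       [0]
1       [0, 1]
43      [0, 1, 43]
-20     [0, 1, 43, -20]
swap    [0, 1, -20, 43]
rot     [0, -20, 43, 1]
swap    [0, -20, 1, 43]
rot     [0, 1, 43, -20]
0       [0, 1, 43, -20, 0]
drop    [0, 1, 43, -20]
*       [0, 1, -860]
negate  [0, 1, 860]
*       [0, 860]
drop    [0]
negate  [0]

0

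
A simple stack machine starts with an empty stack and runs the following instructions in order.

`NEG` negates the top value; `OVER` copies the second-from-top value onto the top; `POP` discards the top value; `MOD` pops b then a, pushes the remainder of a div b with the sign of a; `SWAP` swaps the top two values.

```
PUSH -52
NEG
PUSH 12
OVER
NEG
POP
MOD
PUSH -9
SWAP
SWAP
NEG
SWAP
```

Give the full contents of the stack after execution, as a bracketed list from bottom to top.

[9, 4]

PUSH -52  [-52]
NEG       [52]
PUSH 12   [52, 12]
OVER      [52, 12, 52]
NEG       [52, 12, -52]
POP       [52, 12]
MOD       [4]
PUSH -9   [4, -9]
SWAP      [-9, 4]
SWAP      [4, -9]
NEG       [4, 9]
SWAP      [9, 4]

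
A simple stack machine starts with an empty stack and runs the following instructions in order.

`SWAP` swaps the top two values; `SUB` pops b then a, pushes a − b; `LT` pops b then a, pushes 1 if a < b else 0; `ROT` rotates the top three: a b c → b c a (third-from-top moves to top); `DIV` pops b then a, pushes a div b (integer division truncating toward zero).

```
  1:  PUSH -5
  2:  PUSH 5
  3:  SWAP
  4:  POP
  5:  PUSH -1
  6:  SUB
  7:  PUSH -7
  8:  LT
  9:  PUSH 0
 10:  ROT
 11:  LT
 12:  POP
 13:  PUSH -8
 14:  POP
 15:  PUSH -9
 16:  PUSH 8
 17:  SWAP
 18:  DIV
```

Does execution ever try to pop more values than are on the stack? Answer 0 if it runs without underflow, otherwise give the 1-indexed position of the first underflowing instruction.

10

PUSH -5 → -5
PUSH 5  → -5 5
SWAP    → 5 -5
POP     → 5
PUSH -1 → 5 -1
SUB     → 6
PUSH -7 → 6 -7
LT      → 0
PUSH 0  → 0 0
ROT  — needs 3 operands, stack has 2 → underflow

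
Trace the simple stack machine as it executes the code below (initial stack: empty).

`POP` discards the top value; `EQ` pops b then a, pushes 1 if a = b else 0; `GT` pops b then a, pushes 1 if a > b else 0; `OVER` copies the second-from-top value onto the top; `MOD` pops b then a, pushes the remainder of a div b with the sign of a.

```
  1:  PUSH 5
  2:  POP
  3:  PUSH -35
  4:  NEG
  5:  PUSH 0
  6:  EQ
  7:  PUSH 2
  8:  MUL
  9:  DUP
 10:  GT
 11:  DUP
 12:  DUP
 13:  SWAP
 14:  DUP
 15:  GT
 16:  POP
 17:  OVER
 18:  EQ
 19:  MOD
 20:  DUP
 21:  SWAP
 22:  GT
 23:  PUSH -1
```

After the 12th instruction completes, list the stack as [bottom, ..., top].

PUSH 5    [5]
POP       []
PUSH -35  [-35]
NEG       [35]
PUSH 0    [35, 0]
EQ        [0]
PUSH 2    [0, 2]
MUL       [0]
DUP       [0, 0]
GT        [0]
DUP       [0, 0]
DUP       [0, 0, 0]

[0, 0, 0]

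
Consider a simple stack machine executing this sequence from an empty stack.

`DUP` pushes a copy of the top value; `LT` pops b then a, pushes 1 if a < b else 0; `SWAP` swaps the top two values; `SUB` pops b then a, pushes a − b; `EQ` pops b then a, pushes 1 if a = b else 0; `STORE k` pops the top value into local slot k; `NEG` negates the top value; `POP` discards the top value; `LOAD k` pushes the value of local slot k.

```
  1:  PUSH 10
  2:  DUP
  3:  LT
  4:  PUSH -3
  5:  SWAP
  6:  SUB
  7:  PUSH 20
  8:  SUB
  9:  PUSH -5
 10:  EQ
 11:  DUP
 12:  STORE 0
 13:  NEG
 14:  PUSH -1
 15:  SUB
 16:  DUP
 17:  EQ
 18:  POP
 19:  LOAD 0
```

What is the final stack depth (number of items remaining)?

1

PUSH 10 : 10
DUP     : 10 10
LT      : 0
PUSH -3 : 0 -3
SWAP    : -3 0
SUB     : -3
PUSH 20 : -3 20
SUB     : -23
PUSH -5 : -23 -5
EQ      : 0
DUP     : 0 0
STORE 0 : 0
NEG     : 0
PUSH -1 : 0 -1
SUB     : 1
DUP     : 1 1
EQ      : 1
POP     : (empty)
LOAD 0  : 0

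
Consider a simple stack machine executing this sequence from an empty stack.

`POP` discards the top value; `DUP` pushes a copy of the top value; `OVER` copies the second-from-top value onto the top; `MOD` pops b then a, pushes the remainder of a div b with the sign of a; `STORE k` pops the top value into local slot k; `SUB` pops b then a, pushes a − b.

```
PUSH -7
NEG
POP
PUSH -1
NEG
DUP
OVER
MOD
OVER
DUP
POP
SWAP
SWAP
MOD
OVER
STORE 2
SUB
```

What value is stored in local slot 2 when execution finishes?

PUSH -7  [-7]
NEG      [7]
POP      []
PUSH -1  [-1]
NEG      [1]
DUP      [1, 1]
OVER     [1, 1, 1]
MOD      [1, 0]
OVER     [1, 0, 1]
DUP      [1, 0, 1, 1]
POP      [1, 0, 1]
SWAP     [1, 1, 0]
SWAP     [1, 0, 1]
MOD      [1, 0]
OVER     [1, 0, 1]
STORE 2  [1, 0]
SUB      [1]

1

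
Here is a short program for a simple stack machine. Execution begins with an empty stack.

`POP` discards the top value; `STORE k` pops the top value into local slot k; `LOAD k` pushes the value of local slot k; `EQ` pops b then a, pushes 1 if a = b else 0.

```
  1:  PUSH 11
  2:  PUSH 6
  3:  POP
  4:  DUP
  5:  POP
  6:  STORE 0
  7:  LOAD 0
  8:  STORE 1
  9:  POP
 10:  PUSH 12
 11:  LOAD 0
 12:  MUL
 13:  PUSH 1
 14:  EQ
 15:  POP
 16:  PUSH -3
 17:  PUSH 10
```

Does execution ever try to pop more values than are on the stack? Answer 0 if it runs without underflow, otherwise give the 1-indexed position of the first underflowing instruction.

9

PUSH 11  11
PUSH 6   11 6
POP      11
DUP      11 11
POP      11
STORE 0  (empty)
LOAD 0   11
STORE 1  (empty)
POP  — needs 1 operand, stack has 0 → underflow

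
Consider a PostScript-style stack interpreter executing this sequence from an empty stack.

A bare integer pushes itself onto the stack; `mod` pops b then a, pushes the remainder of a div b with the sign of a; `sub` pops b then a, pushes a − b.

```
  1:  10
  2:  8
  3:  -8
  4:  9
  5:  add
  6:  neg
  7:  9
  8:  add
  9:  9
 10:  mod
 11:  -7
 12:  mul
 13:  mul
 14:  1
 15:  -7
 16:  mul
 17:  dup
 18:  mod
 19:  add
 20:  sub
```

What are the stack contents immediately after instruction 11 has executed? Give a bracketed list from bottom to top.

10  -> 10
8   -> 10 8
-8  -> 10 8 -8
9   -> 10 8 -8 9
add -> 10 8 1
neg -> 10 8 -1
9   -> 10 8 -1 9
add -> 10 8 8
9   -> 10 8 8 9
mod -> 10 8 8
-7  -> 10 8 8 -7

[10, 8, 8, -7]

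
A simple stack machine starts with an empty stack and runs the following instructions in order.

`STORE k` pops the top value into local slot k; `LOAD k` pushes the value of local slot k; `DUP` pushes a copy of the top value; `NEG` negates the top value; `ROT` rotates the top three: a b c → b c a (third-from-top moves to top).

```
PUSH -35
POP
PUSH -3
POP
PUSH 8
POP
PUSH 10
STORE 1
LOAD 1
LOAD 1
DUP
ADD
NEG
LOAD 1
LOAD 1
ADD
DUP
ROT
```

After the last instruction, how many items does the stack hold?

4

PUSH -35 : -35
POP      : (empty)
PUSH -3  : -3
POP      : (empty)
PUSH 8   : 8
POP      : (empty)
PUSH 10  : 10
STORE 1  : (empty)
LOAD 1   : 10
LOAD 1   : 10 10
DUP      : 10 10 10
ADD      : 10 20
NEG      : 10 -20
LOAD 1   : 10 -20 10
LOAD 1   : 10 -20 10 10
ADD      : 10 -20 20
DUP      : 10 -20 20 20
ROT      : 10 20 20 -20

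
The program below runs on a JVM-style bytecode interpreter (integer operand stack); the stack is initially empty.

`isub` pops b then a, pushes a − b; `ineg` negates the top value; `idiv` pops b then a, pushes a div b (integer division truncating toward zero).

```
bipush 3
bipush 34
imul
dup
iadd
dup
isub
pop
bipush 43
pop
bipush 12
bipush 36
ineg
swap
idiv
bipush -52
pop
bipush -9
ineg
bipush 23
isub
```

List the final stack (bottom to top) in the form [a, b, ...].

bipush 3   -> 3
bipush 34  -> 3 34
imul       -> 102
dup        -> 102 102
iadd       -> 204
dup        -> 204 204
isub       -> 0
pop        -> (empty)
bipush 43  -> 43
pop        -> (empty)
bipush 12  -> 12
bipush 36  -> 12 36
ineg       -> 12 -36
swap       -> -36 12
idiv       -> -3
bipush -52 -> -3 -52
pop        -> -3
bipush -9  -> -3 -9
ineg       -> -3 9
bipush 23  -> -3 9 23
isub       -> -3 -14

[-3, -14]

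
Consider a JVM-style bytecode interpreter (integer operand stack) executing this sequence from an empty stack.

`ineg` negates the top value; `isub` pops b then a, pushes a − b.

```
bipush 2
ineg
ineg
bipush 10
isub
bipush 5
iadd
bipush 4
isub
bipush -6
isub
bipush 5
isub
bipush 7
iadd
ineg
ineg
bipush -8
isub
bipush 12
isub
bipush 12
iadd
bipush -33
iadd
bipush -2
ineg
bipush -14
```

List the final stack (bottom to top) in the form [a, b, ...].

[-24, 2, -14]

bipush 2   : [2]
ineg       : [-2]
ineg       : [2]
bipush 10  : [2, 10]
isub       : [-8]
bipush 5   : [-8, 5]
iadd       : [-3]
bipush 4   : [-3, 4]
isub       : [-7]
bipush -6  : [-7, -6]
isub       : [-1]
bipush 5   : [-1, 5]
isub       : [-6]
bipush 7   : [-6, 7]
iadd       : [1]
ineg       : [-1]
ineg       : [1]
bipush -8  : [1, -8]
isub       : [9]
bipush 12  : [9, 12]
isub       : [-3]
bipush 12  : [-3, 12]
iadd       : [9]
bipush -33 : [9, -33]
iadd       : [-24]
bipush -2  : [-24, -2]
ineg       : [-24, 2]
bipush -14 : [-24, 2, -14]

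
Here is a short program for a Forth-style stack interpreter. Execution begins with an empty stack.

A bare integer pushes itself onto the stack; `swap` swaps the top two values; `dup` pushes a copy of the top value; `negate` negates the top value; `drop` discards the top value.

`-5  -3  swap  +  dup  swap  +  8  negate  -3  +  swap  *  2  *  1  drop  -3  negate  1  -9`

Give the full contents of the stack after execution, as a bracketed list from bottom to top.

[352, 3, 1, -9]

-5     -> [-5]
-3     -> [-5, -3]
swap   -> [-3, -5]
+      -> [-8]
dup    -> [-8, -8]
swap   -> [-8, -8]
+      -> [-16]
8      -> [-16, 8]
negate -> [-16, -8]
-3     -> [-16, -8, -3]
+      -> [-16, -11]
swap   -> [-11, -16]
*      -> [176]
2      -> [176, 2]
*      -> [352]
1      -> [352, 1]
drop   -> [352]
-3     -> [352, -3]
negate -> [352, 3]
1      -> [352, 3, 1]
-9     -> [352, 3, 1, -9]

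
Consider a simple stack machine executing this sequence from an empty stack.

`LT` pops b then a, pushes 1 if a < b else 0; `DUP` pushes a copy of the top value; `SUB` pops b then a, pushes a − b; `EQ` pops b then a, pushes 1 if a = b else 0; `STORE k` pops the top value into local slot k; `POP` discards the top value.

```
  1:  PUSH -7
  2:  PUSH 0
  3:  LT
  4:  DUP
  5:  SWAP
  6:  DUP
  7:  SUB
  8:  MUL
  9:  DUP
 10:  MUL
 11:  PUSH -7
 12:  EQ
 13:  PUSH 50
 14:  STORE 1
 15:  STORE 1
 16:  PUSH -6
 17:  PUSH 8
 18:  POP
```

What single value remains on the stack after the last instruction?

PUSH -7 : [-7]
PUSH 0  : [-7, 0]
LT      : [1]
DUP     : [1, 1]
SWAP    : [1, 1]
DUP     : [1, 1, 1]
SUB     : [1, 0]
MUL     : [0]
DUP     : [0, 0]
MUL     : [0]
PUSH -7 : [0, -7]
EQ      : [0]
PUSH 50 : [0, 50]
STORE 1 : [0]
STORE 1 : []
PUSH -6 : [-6]
PUSH 8  : [-6, 8]
POP     : [-6]

-6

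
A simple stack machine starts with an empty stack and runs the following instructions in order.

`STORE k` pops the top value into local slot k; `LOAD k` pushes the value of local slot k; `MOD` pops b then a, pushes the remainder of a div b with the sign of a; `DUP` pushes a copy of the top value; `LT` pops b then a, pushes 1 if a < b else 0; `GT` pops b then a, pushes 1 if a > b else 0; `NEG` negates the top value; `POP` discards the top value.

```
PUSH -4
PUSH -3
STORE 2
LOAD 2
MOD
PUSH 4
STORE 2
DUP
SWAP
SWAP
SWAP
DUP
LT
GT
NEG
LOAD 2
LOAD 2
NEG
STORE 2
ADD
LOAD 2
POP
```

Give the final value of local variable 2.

-4

PUSH -4  [-4]
PUSH -3  [-4, -3]
STORE 2  [-4]
LOAD 2   [-4, -3]
MOD      [-1]
PUSH 4   [-1, 4]
STORE 2  [-1]
DUP      [-1, -1]
SWAP     [-1, -1]
SWAP     [-1, -1]
SWAP     [-1, -1]
DUP      [-1, -1, -1]
LT       [-1, 0]
GT       [0]
NEG      [0]
LOAD 2   [0, 4]
LOAD 2   [0, 4, 4]
NEG      [0, 4, -4]
STORE 2  [0, 4]
ADD      [4]
LOAD 2   [4, -4]
POP      [4]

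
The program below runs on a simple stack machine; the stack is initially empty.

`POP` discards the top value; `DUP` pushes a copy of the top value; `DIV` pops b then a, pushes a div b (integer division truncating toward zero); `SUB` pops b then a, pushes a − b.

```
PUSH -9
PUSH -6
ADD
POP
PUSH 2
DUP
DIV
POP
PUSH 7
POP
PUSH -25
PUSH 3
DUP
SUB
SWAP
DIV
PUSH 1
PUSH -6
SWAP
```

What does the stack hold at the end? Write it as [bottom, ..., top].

[0, -6, 1]

PUSH -9  : [-9]
PUSH -6  : [-9, -6]
ADD      : [-15]
POP      : []
PUSH 2   : [2]
DUP      : [2, 2]
DIV      : [1]
POP      : []
PUSH 7   : [7]
POP      : []
PUSH -25 : [-25]
PUSH 3   : [-25, 3]
DUP      : [-25, 3, 3]
SUB      : [-25, 0]
SWAP     : [0, -25]
DIV      : [0]
PUSH 1   : [0, 1]
PUSH -6  : [0, 1, -6]
SWAP     : [0, -6, 1]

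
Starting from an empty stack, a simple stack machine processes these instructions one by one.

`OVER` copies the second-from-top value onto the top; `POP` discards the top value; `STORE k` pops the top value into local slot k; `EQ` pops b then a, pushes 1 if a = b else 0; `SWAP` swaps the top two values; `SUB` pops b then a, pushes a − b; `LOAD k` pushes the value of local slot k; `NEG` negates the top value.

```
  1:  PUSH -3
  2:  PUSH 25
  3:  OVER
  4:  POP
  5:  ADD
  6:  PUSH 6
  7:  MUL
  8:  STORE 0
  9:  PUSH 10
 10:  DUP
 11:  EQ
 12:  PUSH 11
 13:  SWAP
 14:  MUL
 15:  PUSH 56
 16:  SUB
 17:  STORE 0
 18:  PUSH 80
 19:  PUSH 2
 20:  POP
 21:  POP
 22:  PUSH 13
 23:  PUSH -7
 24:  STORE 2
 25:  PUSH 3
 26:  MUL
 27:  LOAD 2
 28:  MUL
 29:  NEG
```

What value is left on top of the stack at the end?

273

PUSH -3 → [-3]
PUSH 25 → [-3, 25]
OVER    → [-3, 25, -3]
POP     → [-3, 25]
ADD     → [22]
PUSH 6  → [22, 6]
MUL     → [132]
STORE 0 → []
PUSH 10 → [10]
DUP     → [10, 10]
EQ      → [1]
PUSH 11 → [1, 11]
SWAP    → [11, 1]
MUL     → [11]
PUSH 56 → [11, 56]
SUB     → [-45]
STORE 0 → []
PUSH 80 → [80]
PUSH 2  → [80, 2]
POP     → [80]
POP     → []
PUSH 13 → [13]
PUSH -7 → [13, -7]
STORE 2 → [13]
PUSH 3  → [13, 3]
MUL     → [39]
LOAD 2  → [39, -7]
MUL     → [-273]
NEG     → [273]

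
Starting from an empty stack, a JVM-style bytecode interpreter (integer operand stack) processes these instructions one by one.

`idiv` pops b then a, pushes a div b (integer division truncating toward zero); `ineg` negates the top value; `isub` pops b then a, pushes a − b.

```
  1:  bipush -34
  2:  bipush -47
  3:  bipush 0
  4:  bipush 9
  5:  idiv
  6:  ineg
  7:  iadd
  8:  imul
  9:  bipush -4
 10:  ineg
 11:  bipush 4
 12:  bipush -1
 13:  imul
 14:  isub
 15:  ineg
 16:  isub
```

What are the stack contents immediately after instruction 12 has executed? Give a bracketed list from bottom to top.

bipush -34 → -34
bipush -47 → -34 -47
bipush 0   → -34 -47 0
bipush 9   → -34 -47 0 9
idiv       → -34 -47 0
ineg       → -34 -47 0
iadd       → -34 -47
imul       → 1598
bipush -4  → 1598 -4
ineg       → 1598 4
bipush 4   → 1598 4 4
bipush -1  → 1598 4 4 -1

[1598, 4, 4, -1]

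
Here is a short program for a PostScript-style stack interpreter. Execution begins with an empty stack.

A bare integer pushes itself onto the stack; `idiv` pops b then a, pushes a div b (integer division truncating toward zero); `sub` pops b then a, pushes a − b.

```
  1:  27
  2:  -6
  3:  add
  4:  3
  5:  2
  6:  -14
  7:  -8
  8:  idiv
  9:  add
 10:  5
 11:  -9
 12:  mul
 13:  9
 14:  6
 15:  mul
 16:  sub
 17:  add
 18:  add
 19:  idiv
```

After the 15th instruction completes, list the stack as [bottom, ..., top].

27   → [27]
-6   → [27, -6]
add  → [21]
3    → [21, 3]
2    → [21, 3, 2]
-14  → [21, 3, 2, -14]
-8   → [21, 3, 2, -14, -8]
idiv → [21, 3, 2, 1]
add  → [21, 3, 3]
5    → [21, 3, 3, 5]
-9   → [21, 3, 3, 5, -9]
mul  → [21, 3, 3, -45]
9    → [21, 3, 3, -45, 9]
6    → [21, 3, 3, -45, 9, 6]
mul  → [21, 3, 3, -45, 54]

[21, 3, 3, -45, 54]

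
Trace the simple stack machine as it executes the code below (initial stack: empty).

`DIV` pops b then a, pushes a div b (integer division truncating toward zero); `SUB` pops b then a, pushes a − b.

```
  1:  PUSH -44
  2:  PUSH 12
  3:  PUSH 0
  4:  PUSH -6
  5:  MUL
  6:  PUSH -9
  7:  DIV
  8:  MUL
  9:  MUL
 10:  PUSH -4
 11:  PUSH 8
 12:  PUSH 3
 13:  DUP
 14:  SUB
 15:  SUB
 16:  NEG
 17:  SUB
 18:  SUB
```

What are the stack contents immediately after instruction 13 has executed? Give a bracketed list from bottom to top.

[0, -4, 8, 3, 3]

PUSH -44 : -44
PUSH 12  : -44 12
PUSH 0   : -44 12 0
PUSH -6  : -44 12 0 -6
MUL      : -44 12 0
PUSH -9  : -44 12 0 -9
DIV      : -44 12 0
MUL      : -44 0
MUL      : 0
PUSH -4  : 0 -4
PUSH 8   : 0 -4 8
PUSH 3   : 0 -4 8 3
DUP      : 0 -4 8 3 3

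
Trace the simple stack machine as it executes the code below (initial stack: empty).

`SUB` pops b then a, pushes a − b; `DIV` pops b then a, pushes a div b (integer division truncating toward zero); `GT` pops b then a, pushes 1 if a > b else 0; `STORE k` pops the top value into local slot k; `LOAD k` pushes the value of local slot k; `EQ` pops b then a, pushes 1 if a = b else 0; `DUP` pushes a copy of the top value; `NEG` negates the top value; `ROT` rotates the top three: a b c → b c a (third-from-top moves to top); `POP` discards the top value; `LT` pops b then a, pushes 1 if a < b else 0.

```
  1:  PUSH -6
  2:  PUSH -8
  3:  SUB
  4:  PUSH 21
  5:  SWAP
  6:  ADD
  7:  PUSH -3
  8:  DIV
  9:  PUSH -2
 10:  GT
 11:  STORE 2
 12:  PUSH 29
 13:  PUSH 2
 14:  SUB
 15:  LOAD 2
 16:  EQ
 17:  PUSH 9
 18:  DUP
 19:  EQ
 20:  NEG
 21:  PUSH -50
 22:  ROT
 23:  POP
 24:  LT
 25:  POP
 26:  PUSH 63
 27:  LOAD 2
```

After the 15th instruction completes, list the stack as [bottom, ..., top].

[27, 0]

PUSH -6 : -6
PUSH -8 : -6 -8
SUB     : 2
PUSH 21 : 2 21
SWAP    : 21 2
ADD     : 23
PUSH -3 : 23 -3
DIV     : -7
PUSH -2 : -7 -2
GT      : 0
STORE 2 : (empty)
PUSH 29 : 29
PUSH 2  : 29 2
SUB     : 27
LOAD 2  : 27 0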